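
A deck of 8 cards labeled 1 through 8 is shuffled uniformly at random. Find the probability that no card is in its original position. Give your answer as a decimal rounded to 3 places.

This is the derangement probability: permutations of 8 with no fixed point.
D(8) = 8! · (1 − 1/1! + 1/2! − ··· + (−1)^8/8!) = 14833.
P = 14833/40320 = 2119/5760 ≈ 0.368.

0.368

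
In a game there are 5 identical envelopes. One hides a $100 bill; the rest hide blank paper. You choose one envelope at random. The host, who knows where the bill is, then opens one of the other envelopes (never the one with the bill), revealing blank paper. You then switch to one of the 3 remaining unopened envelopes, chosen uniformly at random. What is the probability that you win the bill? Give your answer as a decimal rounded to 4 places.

0.2667

Your original envelope holds the bill with probability 1/5, so the other 4 collectively hold it with probability 4/5.
The host can always find an empty envelope to open, so this doesn't change that 4/5; it is now spread over the 3 remaining unopened envelopes.
P(win by switching) = (4/5) · (1/3) = 4/15 ≈ 0.2667.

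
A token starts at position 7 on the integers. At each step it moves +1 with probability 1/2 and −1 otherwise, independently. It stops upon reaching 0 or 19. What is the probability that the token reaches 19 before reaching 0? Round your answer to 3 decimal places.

With a fair step, P(i) = ½P(i−1) + ½P(i+1) with P(0)=0, P(19)=1 has the linear solution P(i) = i/19.
P(7) = 7/19 ≈ 0.368.

0.368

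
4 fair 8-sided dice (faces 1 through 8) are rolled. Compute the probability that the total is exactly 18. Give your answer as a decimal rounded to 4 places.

There are 8^4 = 4096 equally likely outcomes.
The number of ordered 4-tuples from {1,…,8} summing to 18 is 344.
P(sum = 18) = 344/4096 = 43/512 ≈ 0.0840.

0.0840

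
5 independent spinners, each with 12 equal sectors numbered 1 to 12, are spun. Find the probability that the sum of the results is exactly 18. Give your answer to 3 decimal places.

0.009

There are 12^5 = 248832 equally likely outcomes.
The number of ordered 5-tuples from {1,…,12} summing to 18 is 2355.
P(sum = 18) = 2355/248832 = 785/82944 ≈ 0.009.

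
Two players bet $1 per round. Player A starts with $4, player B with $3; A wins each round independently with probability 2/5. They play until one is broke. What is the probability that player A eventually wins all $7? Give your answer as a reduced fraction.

Let r = q/p = (3/5)/(2/5) = 3/2. The recurrence P(i) = p·P(i+1) + q·P(i−1) with P(0)=0, P(7)=1 gives P(i) = (1 − r^i)/(1 − r^7).
P(4) = (1 − (3/2)^4) / (1 − (3/2)^7) = 520/2059.

520/2059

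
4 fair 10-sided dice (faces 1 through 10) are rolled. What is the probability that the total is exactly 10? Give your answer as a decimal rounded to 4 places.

There are 10^4 = 10000 equally likely outcomes.
The number of ordered 4-tuples from {1,…,10} summing to 10 is 84.
P(sum = 10) = 84/10000 = 21/2500 ≈ 0.0084.

0.0084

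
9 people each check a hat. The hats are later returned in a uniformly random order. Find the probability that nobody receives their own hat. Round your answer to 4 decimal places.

0.3679

This is the derangement probability: permutations of 9 with no fixed point.
D(9) = 9! · (1 − 1/1! + 1/2! − ··· + (−1)^9/9!) = 133496.
P = 133496/362880 = 16687/45360 ≈ 0.3679.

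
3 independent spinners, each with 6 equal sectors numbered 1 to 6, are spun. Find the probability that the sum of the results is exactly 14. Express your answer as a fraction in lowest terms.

There are 6^3 = 216 equally likely outcomes.
The number of ordered 3-tuples from {1,…,6} summing to 14 is 15.
P(sum = 14) = 15/216 = 5/72.

5/72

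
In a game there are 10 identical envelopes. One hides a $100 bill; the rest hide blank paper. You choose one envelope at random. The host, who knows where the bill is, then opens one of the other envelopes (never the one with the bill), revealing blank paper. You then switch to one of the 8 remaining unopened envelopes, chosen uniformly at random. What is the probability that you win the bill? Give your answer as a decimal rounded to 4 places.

Your original envelope holds the bill with probability 1/10, so the other 9 collectively hold it with probability 9/10.
The host can always find an empty envelope to open, so this doesn't change that 9/10; it is now spread over the 8 remaining unopened envelopes.
P(win by switching) = (9/10) · (1/8) = 9/80 ≈ 0.1125.

0.1125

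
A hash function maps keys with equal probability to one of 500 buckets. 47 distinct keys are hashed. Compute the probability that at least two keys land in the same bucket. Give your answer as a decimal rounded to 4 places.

It's easier to compute the probability that all 47 are distinct.
P(all distinct) = 500/500 · 499/500 · ··· · 454/500 ≈ 0.1073.
So the probability of at least one match is 1 − 0.1073 = 0.8927.

0.8927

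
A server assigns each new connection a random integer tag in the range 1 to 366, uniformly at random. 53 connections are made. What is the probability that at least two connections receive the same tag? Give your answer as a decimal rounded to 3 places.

It's easier to compute the probability that all 53 are distinct.
P(all distinct) = 366/366 · 365/366 · ··· · 314/366 ≈ 0.019.
So the probability of at least one match is 1 − 0.019 = 0.981.

0.981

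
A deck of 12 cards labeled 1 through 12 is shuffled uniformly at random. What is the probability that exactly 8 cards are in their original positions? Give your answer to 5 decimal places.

Choose which 8 of the 12 are fixed: C(12,8) = 495 ways.
The remaining 4 must have no fixed point: D(4) = 9.
P = 495·9/479001600 = 1/107520 ≈ 0.00001.

0.00001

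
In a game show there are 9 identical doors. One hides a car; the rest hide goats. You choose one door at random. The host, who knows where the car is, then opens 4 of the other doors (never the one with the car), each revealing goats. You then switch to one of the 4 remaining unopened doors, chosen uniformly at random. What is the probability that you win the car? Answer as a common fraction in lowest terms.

2/9

Your original door holds the car with probability 1/9, so the other 8 collectively hold it with probability 8/9.
The host can always find 4 empty doors to open, so the reveals don't change that 8/9; it is now spread over the 4 remaining unopened doors.
P(win by switching) = (8/9) · (1/4) = 2/9.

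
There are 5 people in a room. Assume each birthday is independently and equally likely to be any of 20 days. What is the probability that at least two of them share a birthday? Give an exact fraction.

It's easier to compute the probability that all 5 are distinct.
P(all distinct) = 20/20 · 19/20 · ··· · 16/20 = 2907/5000.
So the probability of at least one match is 1 − 2907/5000 = 2093/5000.

2093/5000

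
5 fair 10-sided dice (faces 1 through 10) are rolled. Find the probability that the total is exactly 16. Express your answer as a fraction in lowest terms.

There are 10^5 = 100000 equally likely outcomes.
The number of ordered 5-tuples from {1,…,10} summing to 16 is 1340.
P(sum = 16) = 1340/100000 = 67/5000.

67/5000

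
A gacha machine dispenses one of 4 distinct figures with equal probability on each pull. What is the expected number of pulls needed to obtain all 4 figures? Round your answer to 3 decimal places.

8.333

After i distinct types are collected, each trial gives a new one with probability (4−i)/4, so the expected wait for the next new type is 4/(4−i).
E = 4/4 + 4/3 + 4/2 + 4/1 = 25/3 ≈ 8.333.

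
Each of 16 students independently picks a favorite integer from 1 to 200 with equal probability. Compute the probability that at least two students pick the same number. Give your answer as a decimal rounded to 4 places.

0.4600

It's easier to compute the probability that all 16 are distinct.
P(all distinct) = 200/200 · 199/200 · ··· · 185/200 ≈ 0.5400.
So the probability of at least one match is 1 − 0.5400 = 0.4600.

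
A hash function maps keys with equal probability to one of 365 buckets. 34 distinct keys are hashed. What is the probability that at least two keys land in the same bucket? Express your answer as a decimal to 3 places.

0.795

It's easier to compute the probability that all 34 are distinct.
P(all distinct) = 365/365 · 364/365 · ··· · 332/365 ≈ 0.205.
So the probability of at least one match is 1 − 0.205 = 0.795.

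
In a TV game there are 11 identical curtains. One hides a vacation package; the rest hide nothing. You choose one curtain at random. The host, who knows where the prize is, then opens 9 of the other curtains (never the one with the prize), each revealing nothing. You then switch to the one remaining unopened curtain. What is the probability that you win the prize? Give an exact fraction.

10/11

Your original curtain holds the prize with probability 1/11, so the other 10 collectively hold it with probability 10/11.
The host can always find 9 empty curtains to open, so the reveals don't change that 10/11; it is now spread over the 1 remaining unopened curtain.
P(win by switching) = (10/11) · (1/1) = 10/11.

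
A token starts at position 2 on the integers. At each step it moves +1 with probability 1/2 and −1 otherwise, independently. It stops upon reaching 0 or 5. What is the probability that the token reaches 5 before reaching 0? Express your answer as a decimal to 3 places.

0.400

With a fair step, P(i) = ½P(i−1) + ½P(i+1) with P(0)=0, P(5)=1 has the linear solution P(i) = i/5.
P(2) = 2/5 ≈ 0.400.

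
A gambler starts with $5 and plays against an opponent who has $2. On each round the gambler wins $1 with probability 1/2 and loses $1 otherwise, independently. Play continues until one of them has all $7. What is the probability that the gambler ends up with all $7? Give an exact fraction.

With a fair step, P(i) = ½P(i−1) + ½P(i+1) with P(0)=0, P(7)=1 has the linear solution P(i) = i/7.
P(5) = 5/7.

5/7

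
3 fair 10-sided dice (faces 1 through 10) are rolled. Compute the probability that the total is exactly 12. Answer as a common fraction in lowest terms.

There are 10^3 = 1000 equally likely outcomes.
The number of ordered 3-tuples from {1,…,10} summing to 12 is 55.
P(sum = 12) = 55/1000 = 11/200.

11/200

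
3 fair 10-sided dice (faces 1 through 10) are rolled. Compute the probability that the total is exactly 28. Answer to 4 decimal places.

0.0060

There are 10^3 = 1000 equally likely outcomes.
The number of ordered 3-tuples from {1,…,10} summing to 28 is 6.
P(sum = 28) = 6/1000 = 3/500 ≈ 0.0060.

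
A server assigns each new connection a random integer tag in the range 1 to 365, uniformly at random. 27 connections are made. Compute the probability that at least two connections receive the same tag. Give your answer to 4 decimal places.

0.6269

It's easier to compute the probability that all 27 are distinct.
P(all distinct) = 365/365 · 364/365 · ··· · 339/365 ≈ 0.3731.
So the probability of at least one match is 1 − 0.3731 = 0.6269.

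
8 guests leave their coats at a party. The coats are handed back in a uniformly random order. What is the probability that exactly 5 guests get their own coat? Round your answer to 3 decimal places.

0.003

Choose which 5 of the 8 are fixed: C(8,5) = 56 ways.
The remaining 3 must have no fixed point: D(3) = 2.
P = 56·2/40320 = 1/360 ≈ 0.003.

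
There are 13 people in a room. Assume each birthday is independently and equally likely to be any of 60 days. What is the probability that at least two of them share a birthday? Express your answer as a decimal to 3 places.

0.754

It's easier to compute the probability that all 13 are distinct.
P(all distinct) = 60/60 · 59/60 · ··· · 48/60 ≈ 0.246.
So the probability of at least one match is 1 − 0.246 = 0.754.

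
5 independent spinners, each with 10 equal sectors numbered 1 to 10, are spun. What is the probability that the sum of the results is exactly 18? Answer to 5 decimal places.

0.02205

There are 10^5 = 100000 equally likely outcomes.
The number of ordered 5-tuples from {1,…,10} summing to 18 is 2205.
P(sum = 18) = 2205/100000 = 441/20000 ≈ 0.02205.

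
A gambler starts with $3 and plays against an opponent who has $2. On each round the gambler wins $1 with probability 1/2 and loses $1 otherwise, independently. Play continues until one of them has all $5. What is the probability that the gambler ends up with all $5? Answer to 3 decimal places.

With a fair step, P(i) = ½P(i−1) + ½P(i+1) with P(0)=0, P(5)=1 has the linear solution P(i) = i/5.
P(3) = 3/5 ≈ 0.600.

0.600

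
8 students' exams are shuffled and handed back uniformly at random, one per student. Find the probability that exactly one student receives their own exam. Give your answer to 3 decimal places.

0.368

Choose which one is fixed: C(8,1) = 8 ways.
The remaining 7 must have no fixed point: D(7) = 1854.
P = 8·1854/40320 = 103/280 ≈ 0.368.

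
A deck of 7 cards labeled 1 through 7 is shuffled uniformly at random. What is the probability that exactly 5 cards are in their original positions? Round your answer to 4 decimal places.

0.0042

Choose which 5 of the 7 are fixed: C(7,5) = 21 ways.
The remaining 2 must have no fixed point: D(2) = 1.
P = 21·1/5040 = 1/240 ≈ 0.0042.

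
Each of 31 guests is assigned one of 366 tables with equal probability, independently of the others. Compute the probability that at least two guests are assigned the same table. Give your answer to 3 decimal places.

It's easier to compute the probability that all 31 are distinct.
P(all distinct) = 366/366 · 365/366 · ··· · 336/366 ≈ 0.271.
So the probability of at least one match is 1 − 0.271 = 0.729.

0.729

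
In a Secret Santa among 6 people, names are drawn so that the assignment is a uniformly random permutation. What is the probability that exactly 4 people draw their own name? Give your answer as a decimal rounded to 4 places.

0.0208

Choose which 4 of the 6 are fixed: C(6,4) = 15 ways.
The remaining 2 must have no fixed point: D(2) = 1.
P = 15·1/720 = 1/48 ≈ 0.0208.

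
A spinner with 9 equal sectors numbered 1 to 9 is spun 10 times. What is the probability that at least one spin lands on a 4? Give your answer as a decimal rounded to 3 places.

0.692

P(no spin lands on a 4) = (8/9)^10 ≈ 0.308.
P(at least one) = 1 − 0.308 = 0.692.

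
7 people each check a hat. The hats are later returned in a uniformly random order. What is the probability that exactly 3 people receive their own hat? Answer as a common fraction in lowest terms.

1/16

Choose which 3 of the 7 are fixed: C(7,3) = 35 ways.
The remaining 4 must have no fixed point: D(4) = 9.
P = 35·9/5040 = 1/16.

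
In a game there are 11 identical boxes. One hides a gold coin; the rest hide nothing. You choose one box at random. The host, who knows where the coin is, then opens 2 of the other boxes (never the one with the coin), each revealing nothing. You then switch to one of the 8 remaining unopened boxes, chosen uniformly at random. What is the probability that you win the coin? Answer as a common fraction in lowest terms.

Your original box holds the coin with probability 1/11, so the other 10 collectively hold it with probability 10/11.
The host can always find 2 empty boxes to open, so the reveals don't change that 10/11; it is now spread over the 8 remaining unopened boxes.
P(win by switching) = (10/11) · (1/8) = 5/44.

5/44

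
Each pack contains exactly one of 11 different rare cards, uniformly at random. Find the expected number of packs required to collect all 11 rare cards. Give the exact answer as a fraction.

After i distinct types are collected, each trial gives a new one with probability (11−i)/11, so the expected wait for the next new type is 11/(11−i).
E = 11/11 + 11/10 + 11/9 + 11/8 + 11/7 + 11/6 + 11/5 + 11/4 + 11/3 + 11/2 + 11/1 = 83711/2520.

83711/2520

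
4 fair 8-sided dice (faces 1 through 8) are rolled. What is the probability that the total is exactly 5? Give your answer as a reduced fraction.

There are 8^4 = 4096 equally likely outcomes.
The number of ordered 4-tuples from {1,…,8} summing to 5 is 4.
P(sum = 5) = 4/4096 = 1/1024.

1/1024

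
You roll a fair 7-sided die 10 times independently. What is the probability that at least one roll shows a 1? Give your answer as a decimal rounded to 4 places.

P(no roll shows a 1) = (6/7)^10 ≈ 0.2141.
P(at least one) = 1 − 0.2141 = 0.7859.

0.7859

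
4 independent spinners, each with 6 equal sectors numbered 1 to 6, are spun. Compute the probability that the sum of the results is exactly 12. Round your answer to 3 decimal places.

0.096

There are 6^4 = 1296 equally likely outcomes.
The number of ordered 4-tuples from {1,…,6} summing to 12 is 125.
P(sum = 12) = 125/1296 ≈ 0.096.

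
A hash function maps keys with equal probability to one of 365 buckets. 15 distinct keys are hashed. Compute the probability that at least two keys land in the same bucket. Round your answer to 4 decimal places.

It's easier to compute the probability that all 15 are distinct.
P(all distinct) = 365/365 · 364/365 · ··· · 351/365 ≈ 0.7471.
So the probability of at least one match is 1 − 0.7471 = 0.2529.

0.2529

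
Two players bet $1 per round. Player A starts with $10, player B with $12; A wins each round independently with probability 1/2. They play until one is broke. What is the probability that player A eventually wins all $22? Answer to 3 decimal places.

0.455

With a fair step, P(i) = ½P(i−1) + ½P(i+1) with P(0)=0, P(22)=1 has the linear solution P(i) = i/22.
P(10) = 10/22 = 5/11 ≈ 0.455.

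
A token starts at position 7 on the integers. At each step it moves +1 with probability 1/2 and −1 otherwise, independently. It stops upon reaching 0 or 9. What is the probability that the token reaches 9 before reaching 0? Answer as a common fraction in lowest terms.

With a fair step, P(i) = ½P(i−1) + ½P(i+1) with P(0)=0, P(9)=1 has the linear solution P(i) = i/9.
P(7) = 7/9.

7/9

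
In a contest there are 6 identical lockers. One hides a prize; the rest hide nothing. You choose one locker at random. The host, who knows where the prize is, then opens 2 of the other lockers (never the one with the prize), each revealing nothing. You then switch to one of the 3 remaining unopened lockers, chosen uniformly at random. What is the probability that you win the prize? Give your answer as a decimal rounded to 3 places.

0.278

Your original locker holds the prize with probability 1/6, so the other 5 collectively hold it with probability 5/6.
The host can always find 2 empty lockers to open, so the reveals don't change that 5/6; it is now spread over the 3 remaining unopened lockers.
P(win by switching) = (5/6) · (1/3) = 5/18 ≈ 0.278.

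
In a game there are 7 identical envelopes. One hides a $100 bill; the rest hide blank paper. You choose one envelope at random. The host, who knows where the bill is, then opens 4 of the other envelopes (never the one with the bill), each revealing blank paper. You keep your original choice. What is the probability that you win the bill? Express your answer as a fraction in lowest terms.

1/7

The host can always open 4 empty envelopes regardless of your choice, so the reveals give no information about your original envelope.
P(win by staying) = 1/7.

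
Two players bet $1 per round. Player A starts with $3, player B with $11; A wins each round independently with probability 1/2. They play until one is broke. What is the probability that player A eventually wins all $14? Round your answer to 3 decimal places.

0.214

With a fair step, P(i) = ½P(i−1) + ½P(i+1) with P(0)=0, P(14)=1 has the linear solution P(i) = i/14.
P(3) = 3/14 ≈ 0.214.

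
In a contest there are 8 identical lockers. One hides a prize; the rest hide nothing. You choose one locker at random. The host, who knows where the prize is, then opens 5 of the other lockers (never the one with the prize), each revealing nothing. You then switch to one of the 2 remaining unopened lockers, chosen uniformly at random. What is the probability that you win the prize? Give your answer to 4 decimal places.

0.4375

Your original locker holds the prize with probability 1/8, so the other 7 collectively hold it with probability 7/8.
The host can always find 5 empty lockers to open, so the reveals don't change that 7/8; it is now spread over the 2 remaining unopened lockers.
P(win by switching) = (7/8) · (1/2) = 7/16 ≈ 0.4375.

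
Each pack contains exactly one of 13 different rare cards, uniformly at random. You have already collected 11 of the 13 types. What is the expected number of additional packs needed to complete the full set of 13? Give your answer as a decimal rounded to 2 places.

Starting from 11 distinct types, each trial gives a new one with probability (13−i)/13 when i types are held, so the wait for the next new type is 13/(13−i).
E = 13/2 + 13/1 = 39/2 ≈ 19.50.

19.50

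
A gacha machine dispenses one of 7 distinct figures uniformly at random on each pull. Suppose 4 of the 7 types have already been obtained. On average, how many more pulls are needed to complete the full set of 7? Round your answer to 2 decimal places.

Starting from 4 distinct types, each trial gives a new one with probability (7−i)/7 when i types are held, so the wait for the next new type is 7/(7−i).
E = 7/3 + 7/2 + 7/1 = 77/6 ≈ 12.83.

12.83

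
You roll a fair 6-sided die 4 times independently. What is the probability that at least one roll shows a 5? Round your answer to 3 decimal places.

P(no roll shows a 5) = (5/6)^4 ≈ 0.482.
P(at least one) = 1 − 0.482 = 0.518.

0.518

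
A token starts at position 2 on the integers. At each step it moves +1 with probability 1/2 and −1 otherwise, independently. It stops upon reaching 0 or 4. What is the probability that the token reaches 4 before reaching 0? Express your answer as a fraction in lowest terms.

With a fair step, P(i) = ½P(i−1) + ½P(i+1) with P(0)=0, P(4)=1 has the linear solution P(i) = i/4.
P(2) = 2/4 = 1/2.

1/2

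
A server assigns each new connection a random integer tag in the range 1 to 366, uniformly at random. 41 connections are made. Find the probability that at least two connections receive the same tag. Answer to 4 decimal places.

0.9025

It's easier to compute the probability that all 41 are distinct.
P(all distinct) = 366/366 · 365/366 · ··· · 326/366 ≈ 0.0975.
So the probability of at least one match is 1 − 0.0975 = 0.9025.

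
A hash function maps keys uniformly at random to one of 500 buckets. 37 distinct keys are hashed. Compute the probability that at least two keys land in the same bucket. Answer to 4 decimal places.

0.7448

It's easier to compute the probability that all 37 are distinct.
P(all distinct) = 500/500 · 499/500 · ··· · 464/500 ≈ 0.2552.
So the probability of at least one match is 1 − 0.2552 = 0.7448.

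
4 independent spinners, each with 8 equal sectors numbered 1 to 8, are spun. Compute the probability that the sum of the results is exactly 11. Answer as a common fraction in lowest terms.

15/512

There are 8^4 = 4096 equally likely outcomes.
The number of ordered 4-tuples from {1,…,8} summing to 11 is 120.
P(sum = 11) = 120/4096 = 15/512.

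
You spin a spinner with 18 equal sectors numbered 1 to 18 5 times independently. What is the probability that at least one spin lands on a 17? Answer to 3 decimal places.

P(no spin lands on a 17) = (17/18)^5 ≈ 0.751.
P(at least one) = 1 − 0.751 = 0.249.

0.249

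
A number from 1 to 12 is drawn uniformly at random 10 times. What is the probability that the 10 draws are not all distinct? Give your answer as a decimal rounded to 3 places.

P(all 10 different) = 12/12 · 11/12 · ··· · 3/12 ≈ 0.004.
P(at least two equal) = 1 − 0.004 = 0.996.

0.996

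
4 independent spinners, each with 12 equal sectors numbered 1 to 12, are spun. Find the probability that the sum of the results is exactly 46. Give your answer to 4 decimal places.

0.0005

There are 12^4 = 20736 equally likely outcomes.
The number of ordered 4-tuples from {1,…,12} summing to 46 is 10.
P(sum = 46) = 10/20736 = 5/10368 ≈ 0.0005.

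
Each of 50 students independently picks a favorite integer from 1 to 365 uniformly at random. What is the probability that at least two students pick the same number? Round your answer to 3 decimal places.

It's easier to compute the probability that all 50 are distinct.
P(all distinct) = 365/365 · 364/365 · ··· · 316/365 ≈ 0.030.
So the probability of at least one match is 1 − 0.030 = 0.970.

0.970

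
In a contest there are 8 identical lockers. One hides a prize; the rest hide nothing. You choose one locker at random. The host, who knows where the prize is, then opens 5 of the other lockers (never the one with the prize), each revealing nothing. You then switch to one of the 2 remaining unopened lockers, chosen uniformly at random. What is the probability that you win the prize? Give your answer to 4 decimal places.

0.4375

Your original locker holds the prize with probability 1/8, so the other 7 collectively hold it with probability 7/8.
The host can always find 5 empty lockers to open, so the reveals don't change that 7/8; it is now spread over the 2 remaining unopened lockers.
P(win by switching) = (7/8) · (1/2) = 7/16 ≈ 0.4375.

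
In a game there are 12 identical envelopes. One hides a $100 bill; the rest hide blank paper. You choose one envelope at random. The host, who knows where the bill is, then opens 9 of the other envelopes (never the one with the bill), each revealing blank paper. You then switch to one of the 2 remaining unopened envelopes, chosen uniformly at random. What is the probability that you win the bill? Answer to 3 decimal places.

Your original envelope holds the bill with probability 1/12, so the other 11 collectively hold it with probability 11/12.
The host can always find 9 empty envelopes to open, so the reveals don't change that 11/12; it is now spread over the 2 remaining unopened envelopes.
P(win by switching) = (11/12) · (1/2) = 11/24 ≈ 0.458.

0.458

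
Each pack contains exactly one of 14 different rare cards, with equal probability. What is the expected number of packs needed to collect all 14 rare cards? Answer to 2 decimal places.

45.52

After i distinct types are collected, each trial gives a new one with probability (14−i)/14, so the expected wait for the next new type is 14/(14−i).
E = 14/14 + 14/13 + 14/12 + 14/11 + 14/10 + 14/9 + 14/8 + 14/7 + 14/6 + 14/5 + 14/4 + 14/3 + 14/2 + 14/1 = 1171733/25740 ≈ 45.52.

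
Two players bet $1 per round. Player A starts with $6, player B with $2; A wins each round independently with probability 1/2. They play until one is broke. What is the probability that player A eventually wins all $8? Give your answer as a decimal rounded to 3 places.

0.750

With a fair step, P(i) = ½P(i−1) + ½P(i+1) with P(0)=0, P(8)=1 has the linear solution P(i) = i/8.
P(6) = 6/8 = 3/4 ≈ 0.750.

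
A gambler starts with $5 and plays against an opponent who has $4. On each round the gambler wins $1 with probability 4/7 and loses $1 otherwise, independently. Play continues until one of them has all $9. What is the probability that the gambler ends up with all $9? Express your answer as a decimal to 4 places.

0.8246

Let r = q/p = (3/7)/(4/7) = 3/4. The recurrence P(i) = p·P(i+1) + q·P(i−1) with P(0)=0, P(9)=1 gives P(i) = (1 − r^i)/(1 − r^9).
P(5) = (1 − (3/4)^5) / (1 − (3/4)^9) = 199936/242461 ≈ 0.8246.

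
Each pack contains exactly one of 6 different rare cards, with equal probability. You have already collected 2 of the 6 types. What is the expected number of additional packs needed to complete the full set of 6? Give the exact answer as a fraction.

Starting from 2 distinct types, each trial gives a new one with probability (6−i)/6 when i types are held, so the wait for the next new type is 6/(6−i).
E = 6/4 + 6/3 + 6/2 + 6/1 = 25/2.

25/2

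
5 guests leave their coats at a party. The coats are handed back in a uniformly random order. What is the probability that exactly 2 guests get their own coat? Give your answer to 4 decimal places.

Choose which 2 of the 5 are fixed: C(5,2) = 10 ways.
The remaining 3 must have no fixed point: D(3) = 2.
P = 10·2/120 = 1/6 ≈ 0.1667.

0.1667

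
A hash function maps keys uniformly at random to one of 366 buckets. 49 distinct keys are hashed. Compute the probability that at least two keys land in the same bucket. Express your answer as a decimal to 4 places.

0.9654

It's easier to compute the probability that all 49 are distinct.
P(all distinct) = 366/366 · 365/366 · ··· · 318/366 ≈ 0.0346.
So the probability of at least one match is 1 − 0.0346 = 0.9654.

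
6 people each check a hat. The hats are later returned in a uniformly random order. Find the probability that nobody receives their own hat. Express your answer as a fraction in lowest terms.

This is the derangement probability: permutations of 6 with no fixed point.
D(6) = 6! · (1 − 1/1! + 1/2! − ··· + (−1)^6/6!) = 265.
P = 265/720 = 53/144.

53/144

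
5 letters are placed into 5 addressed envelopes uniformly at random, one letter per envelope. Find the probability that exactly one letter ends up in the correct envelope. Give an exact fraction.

3/8

Choose which one is fixed: C(5,1) = 5 ways.
The remaining 4 must have no fixed point: D(4) = 9.
P = 5·9/120 = 3/8.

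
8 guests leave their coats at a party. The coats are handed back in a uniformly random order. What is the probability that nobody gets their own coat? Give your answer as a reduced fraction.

This is the derangement probability: permutations of 8 with no fixed point.
D(8) = 8! · (1 − 1/1! + 1/2! − ··· + (−1)^8/8!) = 14833.
P = 14833/40320 = 2119/5760.

2119/5760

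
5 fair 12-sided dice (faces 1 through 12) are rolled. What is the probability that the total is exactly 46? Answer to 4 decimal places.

0.0120

There are 12^5 = 248832 equally likely outcomes.
The number of ordered 5-tuples from {1,…,12} summing to 46 is 2985.
P(sum = 46) = 2985/248832 = 995/82944 ≈ 0.0120.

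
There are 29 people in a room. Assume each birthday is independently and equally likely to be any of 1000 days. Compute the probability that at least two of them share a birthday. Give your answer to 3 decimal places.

0.336

It's easier to compute the probability that all 29 are distinct.
P(all distinct) = 1000/1000 · 999/1000 · ··· · 972/1000 ≈ 0.664.
So the probability of at least one match is 1 − 0.664 = 0.336.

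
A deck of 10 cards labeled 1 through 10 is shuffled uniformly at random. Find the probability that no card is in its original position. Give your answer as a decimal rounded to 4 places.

This is the derangement probability: permutations of 10 with no fixed point.
D(10) = 10! · (1 − 1/1! + 1/2! − ··· + (−1)^10/10!) = 1334961.
P = 1334961/3628800 = 16481/44800 ≈ 0.3679.

0.3679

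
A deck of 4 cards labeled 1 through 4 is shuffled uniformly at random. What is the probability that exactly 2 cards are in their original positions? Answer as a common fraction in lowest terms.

1/4

Choose which 2 of the 4 are fixed: C(4,2) = 6 ways.
The remaining 2 must have no fixed point: D(2) = 1.
P = 6·1/24 = 1/4.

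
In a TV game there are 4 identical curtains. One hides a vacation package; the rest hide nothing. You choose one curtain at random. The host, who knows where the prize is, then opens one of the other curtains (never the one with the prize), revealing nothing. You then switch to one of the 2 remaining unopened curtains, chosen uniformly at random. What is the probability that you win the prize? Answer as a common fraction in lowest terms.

Your original curtain holds the prize with probability 1/4, so the other 3 collectively hold it with probability 3/4.
The host can always find an empty curtain to open, so this doesn't change that 3/4; it is now spread over the 2 remaining unopened curtains.
P(win by switching) = (3/4) · (1/2) = 3/8.

3/8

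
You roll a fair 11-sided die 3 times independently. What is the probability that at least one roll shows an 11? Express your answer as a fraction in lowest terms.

P(no roll shows an 11) = (10/11)^3 = 1000/1331.
P(at least one) = 1 − 1000/1331 = 331/1331.

331/1331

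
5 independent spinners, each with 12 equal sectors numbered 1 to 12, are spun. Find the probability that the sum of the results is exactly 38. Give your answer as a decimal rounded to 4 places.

0.0400

There are 12^5 = 248832 equally likely outcomes.
The number of ordered 5-tuples from {1,…,12} summing to 38 is 9945.
P(sum = 38) = 9945/248832 = 1105/27648 ≈ 0.0400.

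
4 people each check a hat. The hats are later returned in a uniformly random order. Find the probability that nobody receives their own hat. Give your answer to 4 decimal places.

0.3750

This is the derangement probability: permutations of 4 with no fixed point.
D(4) = 4! · (1 − 1/1! + 1/2! − ··· + (−1)^4/4!) = 9.
P = 9/24 = 3/8 ≈ 0.3750.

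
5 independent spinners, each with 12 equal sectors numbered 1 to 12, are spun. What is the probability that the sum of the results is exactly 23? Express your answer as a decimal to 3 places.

There are 12^5 = 248832 equally likely outcomes.
The number of ordered 5-tuples from {1,…,12} summing to 23 is 6265.
P(sum = 23) = 6265/248832 ≈ 0.025.

0.025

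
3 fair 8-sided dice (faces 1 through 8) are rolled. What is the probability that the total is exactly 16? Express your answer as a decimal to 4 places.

There are 8^3 = 512 equally likely outcomes.
The number of ordered 3-tuples from {1,…,8} summing to 16 is 42.
P(sum = 16) = 42/512 = 21/256 ≈ 0.0820.

0.0820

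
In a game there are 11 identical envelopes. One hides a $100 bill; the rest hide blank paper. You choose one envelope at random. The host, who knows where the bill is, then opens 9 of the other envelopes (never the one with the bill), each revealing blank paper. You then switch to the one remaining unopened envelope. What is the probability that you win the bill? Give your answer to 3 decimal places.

Your original envelope holds the bill with probability 1/11, so the other 10 collectively hold it with probability 10/11.
The host can always find 9 empty envelopes to open, so the reveals don't change that 10/11; it is now spread over the 1 remaining unopened envelope.
P(win by switching) = (10/11) · (1/1) = 10/11 ≈ 0.909.

0.909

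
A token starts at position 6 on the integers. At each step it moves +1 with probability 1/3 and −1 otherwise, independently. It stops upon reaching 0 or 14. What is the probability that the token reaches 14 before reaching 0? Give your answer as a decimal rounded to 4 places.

Let r = q/p = (2/3)/(1/3) = 2. The recurrence P(i) = p·P(i+1) + q·P(i−1) with P(0)=0, P(14)=1 gives P(i) = (1 − r^i)/(1 − r^14).
P(6) = (1 − (2)^6) / (1 − (2)^14) = 21/5461 ≈ 0.0038.

0.0038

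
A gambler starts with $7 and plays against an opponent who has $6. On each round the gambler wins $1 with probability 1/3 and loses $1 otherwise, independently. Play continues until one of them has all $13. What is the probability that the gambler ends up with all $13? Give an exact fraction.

127/8191

Let r = q/p = (2/3)/(1/3) = 2. The recurrence P(i) = p·P(i+1) + q·P(i−1) with P(0)=0, P(13)=1 gives P(i) = (1 − r^i)/(1 − r^13).
P(7) = (1 − (2)^7) / (1 − (2)^13) = 127/8191.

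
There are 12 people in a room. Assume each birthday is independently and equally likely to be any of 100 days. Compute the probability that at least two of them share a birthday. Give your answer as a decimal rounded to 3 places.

0.497

It's easier to compute the probability that all 12 are distinct.
P(all distinct) = 100/100 · 99/100 · ··· · 89/100 ≈ 0.503.
So the probability of at least one match is 1 − 0.503 = 0.497.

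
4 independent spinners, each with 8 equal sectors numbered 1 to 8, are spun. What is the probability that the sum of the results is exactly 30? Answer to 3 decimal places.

0.002

There are 8^4 = 4096 equally likely outcomes.
The number of ordered 4-tuples from {1,…,8} summing to 30 is 10.
P(sum = 30) = 10/4096 = 5/2048 ≈ 0.002.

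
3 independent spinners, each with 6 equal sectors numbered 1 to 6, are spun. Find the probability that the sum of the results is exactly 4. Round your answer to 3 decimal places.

0.014

There are 6^3 = 216 equally likely outcomes.
The number of ordered 3-tuples from {1,…,6} summing to 4 is 3.
P(sum = 4) = 3/216 = 1/72 ≈ 0.014.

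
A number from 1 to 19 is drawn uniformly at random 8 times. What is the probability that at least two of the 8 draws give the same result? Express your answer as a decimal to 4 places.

0.8206

P(all 8 different) = 19/19 · 18/19 · ··· · 12/19 ≈ 0.1794.
P(at least two equal) = 1 − 0.1794 = 0.8206.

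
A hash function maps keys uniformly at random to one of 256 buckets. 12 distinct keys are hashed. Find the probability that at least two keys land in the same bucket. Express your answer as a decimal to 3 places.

It's easier to compute the probability that all 12 are distinct.
P(all distinct) = 256/256 · 255/256 · ··· · 245/256 ≈ 0.770.
So the probability of at least one match is 1 − 0.770 = 0.230.

0.230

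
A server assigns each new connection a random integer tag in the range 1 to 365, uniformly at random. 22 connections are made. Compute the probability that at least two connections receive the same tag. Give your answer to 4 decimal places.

0.4757

It's easier to compute the probability that all 22 are distinct.
P(all distinct) = 365/365 · 364/365 · ··· · 344/365 ≈ 0.5243.
So the probability of at least one match is 1 − 0.5243 = 0.4757.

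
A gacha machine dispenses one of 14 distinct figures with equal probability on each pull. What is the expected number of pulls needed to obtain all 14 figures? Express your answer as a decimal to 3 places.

After i distinct types are collected, each trial gives a new one with probability (14−i)/14, so the expected wait for the next new type is 14/(14−i).
E = 14/14 + 14/13 + 14/12 + 14/11 + 14/10 + 14/9 + 14/8 + 14/7 + 14/6 + 14/5 + 14/4 + 14/3 + 14/2 + 14/1 = 1171733/25740 ≈ 45.522.

45.522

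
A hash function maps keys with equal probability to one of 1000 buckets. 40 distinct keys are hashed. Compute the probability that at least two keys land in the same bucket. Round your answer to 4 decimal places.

It's easier to compute the probability that all 40 are distinct.
P(all distinct) = 1000/1000 · 999/1000 · ··· · 961/1000 ≈ 0.4536.
So the probability of at least one match is 1 − 0.4536 = 0.5464.

0.5464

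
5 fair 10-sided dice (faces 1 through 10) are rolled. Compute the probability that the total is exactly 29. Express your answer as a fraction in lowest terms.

47/800

There are 10^5 = 100000 equally likely outcomes.
The number of ordered 5-tuples from {1,…,10} summing to 29 is 5875.
P(sum = 29) = 5875/100000 = 47/800.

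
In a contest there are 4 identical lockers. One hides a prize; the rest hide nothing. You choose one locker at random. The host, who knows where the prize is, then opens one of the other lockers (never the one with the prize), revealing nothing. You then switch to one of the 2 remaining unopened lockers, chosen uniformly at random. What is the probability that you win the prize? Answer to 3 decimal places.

0.375

Your original locker holds the prize with probability 1/4, so the other 3 collectively hold it with probability 3/4.
The host can always find an empty locker to open, so this doesn't change that 3/4; it is now spread over the 2 remaining unopened lockers.
P(win by switching) = (3/4) · (1/2) = 3/8 ≈ 0.375.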